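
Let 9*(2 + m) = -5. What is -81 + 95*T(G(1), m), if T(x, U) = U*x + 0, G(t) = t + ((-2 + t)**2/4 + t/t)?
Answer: -2509/4 ≈ -627.25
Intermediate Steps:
m = -23/9 (m = -2 + (1/9)*(-5) = -2 - 5/9 = -23/9 ≈ -2.5556)
G(t) = 1 + t + (-2 + t)**2/4 (G(t) = t + ((-2 + t)**2*(1/4) + 1) = t + ((-2 + t)**2/4 + 1) = t + (1 + (-2 + t)**2/4) = 1 + t + (-2 + t)**2/4)
T(x, U) = U*x
-81 + 95*T(G(1), m) = -81 + 95*(-23*(2 + (1/4)*1**2)/9) = -81 + 95*(-23*(2 + (1/4)*1)/9) = -81 + 95*(-23*(2 + 1/4)/9) = -81 + 95*(-23/9*9/4) = -81 + 95*(-23/4) = -81 - 2185/4 = -2509/4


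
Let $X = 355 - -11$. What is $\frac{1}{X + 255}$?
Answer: $\frac{1}{621} \approx 0.0016103$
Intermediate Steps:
$X = 366$ ($X = 355 + 11 = 366$)
$\frac{1}{X + 255} = \frac{1}{366 + 255} = \frac{1}{621}$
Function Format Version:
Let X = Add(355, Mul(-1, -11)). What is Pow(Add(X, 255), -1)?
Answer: Rational(1, 621) ≈ 0.0016103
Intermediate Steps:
X = 366 (X = Add(355, 11) = 366)
Pow(Add(X, 255), -1) = Pow(Add(366, 255), -1) = Pow(621, -1) = Rational(1, 621)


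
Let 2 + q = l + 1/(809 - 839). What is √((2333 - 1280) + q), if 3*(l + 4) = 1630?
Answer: 3*√17670/10 ≈ 39.879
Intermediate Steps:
l = 1618/3 (l = -4 + (⅓)*1630 = -4 + 1630/3 = 1618/3 ≈ 539.33)
q = 5373/10 (q = -2 + (1618/3 + 1/(809 - 839)) = -2 + (1618/3 + 1/(-30)) = -2 + (1618/3 - 1/30) = -2 + 5393/10 = 5373/10 ≈ 537.30)
√((2333 - 1280) + q) = √((2333 - 1280) + 5373/10) = √(1053 + 5373/10) = √(15903/10) = 3*√17670/10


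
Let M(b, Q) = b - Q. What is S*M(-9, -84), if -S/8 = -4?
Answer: 2400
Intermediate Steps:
S = 32 (S = -8*(-4) = 32)
S*M(-9, -84) = 32*(-9 - 1*(-84)) = 32*(-9 + 84) = 32*75 = 2400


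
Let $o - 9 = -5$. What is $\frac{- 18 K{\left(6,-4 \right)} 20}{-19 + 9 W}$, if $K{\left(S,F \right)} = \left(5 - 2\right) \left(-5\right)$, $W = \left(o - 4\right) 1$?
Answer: $- \frac{5400}{19} \approx -284.21$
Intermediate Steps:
$o = 4$ ($o = 9 - 5 = 4$)
$W = 0$ ($W = \left(4 - 4\right) 1 = 0 \cdot 1 = 0$)
$K{\left(S,F \right)} = -15$ ($K{\left(S,F \right)} = 3 \left(-5\right) = -15$)
$\frac{- 18 K{\left(6,-4 \right)} 20}{-19 + 9 W} = \frac{\left(-18\right) \left(-15\right) 20}{-19 + 9 \cdot 0} = \frac{270 \cdot 20}{-19 + 0} = \frac{5400}{-19} = 5400 \left(- \frac{1}{19}\right) = - \frac{5400}{19}$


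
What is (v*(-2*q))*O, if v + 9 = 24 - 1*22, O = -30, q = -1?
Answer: 420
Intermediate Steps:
v = -7 (v = -9 + (24 - 1*22) = -9 + (24 - 22) = -9 + 2 = -7)
(v*(-2*q))*O = -(-14)*(-1)*(-30) = -7*2*(-30) = -14*(-30) = 420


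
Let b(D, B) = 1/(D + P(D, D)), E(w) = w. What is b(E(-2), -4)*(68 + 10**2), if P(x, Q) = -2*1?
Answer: -42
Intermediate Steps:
P(x, Q) = -2
b(D, B) = 1/(-2 + D) (b(D, B) = 1/(D - 2) = 1/(-2 + D))
b(E(-2), -4)*(68 + 10**2) = (68 + 10**2)/(-2 - 2) = (68 + 100)/(-4) = -1/4*168 = -42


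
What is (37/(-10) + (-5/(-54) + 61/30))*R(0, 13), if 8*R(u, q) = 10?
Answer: -425/216 ≈ -1.9676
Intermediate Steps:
R(u, q) = 5/4 (R(u, q) = (⅛)*10 = 5/4)
(37/(-10) + (-5/(-54) + 61/30))*R(0, 13) = (37/(-10) + (-5/(-54) + 61/30))*(5/4) = (37*(-⅒) + (-5*(-1/54) + 61*(1/30)))*(5/4) = (-37/10 + (5/54 + 61/30))*(5/4) = (-37/10 + 287/135)*(5/4) = -85/54*5/4 = -425/216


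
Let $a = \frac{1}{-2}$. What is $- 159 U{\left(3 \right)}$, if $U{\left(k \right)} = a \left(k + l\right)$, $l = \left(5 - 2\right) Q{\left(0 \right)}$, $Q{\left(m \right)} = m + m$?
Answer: $\frac{477}{2} \approx 238.5$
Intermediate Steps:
$Q{\left(m \right)} = 2 m$
$l = 0$ ($l = \left(5 - 2\right) 2 \cdot 0 = 3 \cdot 0 = 0$)
$a = - \frac{1}{2} \approx -0.5$
$U{\left(k \right)} = - \frac{k}{2}$ ($U{\left(k \right)} = - \frac{k + 0}{2} = - \frac{k}{2}$)
$- 159 U{\left(3 \right)} = - 159 \left(\left(- \frac{1}{2}\right) 3\right) = \left(-159\right) \left(- \frac{3}{2}\right) = \frac{477}{2}$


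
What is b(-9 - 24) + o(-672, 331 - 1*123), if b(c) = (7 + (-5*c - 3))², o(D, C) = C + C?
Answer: 28977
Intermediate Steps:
o(D, C) = 2*C
b(c) = (4 - 5*c)² (b(c) = (7 + (-3 - 5*c))² = (4 - 5*c)²)
b(-9 - 24) + o(-672, 331 - 1*123) = (-4 + 5*(-9 - 24))² + 2*(331 - 1*123) = (-4 + 5*(-33))² + 2*(331 - 123) = (-4 - 165)² + 2*208 = (-169)² + 416 = 28561 + 416 = 28977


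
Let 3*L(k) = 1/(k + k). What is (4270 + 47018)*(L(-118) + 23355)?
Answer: 70672038886/59 ≈ 1.1978e+9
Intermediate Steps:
L(k) = 1/(6*k) (L(k) = 1/(3*(k + k)) = 1/(3*((2*k))) = (1/(2*k))/3 = 1/(6*k))
(4270 + 47018)*(L(-118) + 23355) = (4270 + 47018)*((1/6)/(-118) + 23355) = 51288*((1/6)*(-1/118) + 23355) = 51288*(-1/708 + 23355) = 51288*(16535339/708) = 70672038886/59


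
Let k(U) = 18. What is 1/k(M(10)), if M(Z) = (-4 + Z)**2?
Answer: 1/18 ≈ 0.055556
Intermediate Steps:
1/k(M(10)) = 1/18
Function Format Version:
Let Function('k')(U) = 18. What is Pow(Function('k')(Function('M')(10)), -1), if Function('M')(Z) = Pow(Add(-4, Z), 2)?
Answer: Rational(1, 18) ≈ 0.055556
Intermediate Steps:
Pow(Function('k')(Function('M')(10)), -1) = Pow(18, -1) = Rational(1, 18)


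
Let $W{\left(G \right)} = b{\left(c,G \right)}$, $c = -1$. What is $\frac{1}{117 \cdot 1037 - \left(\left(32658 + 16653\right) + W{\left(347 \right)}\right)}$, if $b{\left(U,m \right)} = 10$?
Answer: $\frac{1}{72008} \approx 1.3887 \cdot 10^{-5}$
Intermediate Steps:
$W{\left(G \right)} = 10$
$\frac{1}{117 \cdot 1037 - \left(\left(32658 + 16653\right) + W{\left(347 \right)}\right)} = \frac{1}{117 \cdot 1037 - \left(\left(32658 + 16653\right) + 10\right)} = \frac{1}{121329 - \left(49311 + 10\right)} = \frac{1}{121329 - 49321} = \frac{1}{72008}$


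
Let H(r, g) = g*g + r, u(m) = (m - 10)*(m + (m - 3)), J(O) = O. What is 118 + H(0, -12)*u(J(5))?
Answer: -4922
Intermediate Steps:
u(m) = (-10 + m)*(-3 + 2*m) (u(m) = (-10 + m)*(m + (-3 + m)) = (-10 + m)*(-3 + 2*m))
H(r, g) = r + g**2 (H(r, g) = g**2 + r = r + g**2)
118 + H(0, -12)*u(J(5)) = 118 + (0 + (-12)**2)*(30 - 23*5 + 2*5**2) = 118 + (0 + 144)*(30 - 115 + 2*25) = 118 + 144*(30 - 115 + 50) = 118 + 144*(-35) = 118 - 5040 = -4922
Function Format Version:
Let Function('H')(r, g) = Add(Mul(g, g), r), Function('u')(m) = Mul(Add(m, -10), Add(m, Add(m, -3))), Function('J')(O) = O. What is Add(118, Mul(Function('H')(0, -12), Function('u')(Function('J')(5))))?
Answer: -4922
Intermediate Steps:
Function('u')(m) = Mul(Add(-10, m), Add(-3, Mul(2, m))) (Function('u')(m) = Mul(Add(-10, m), Add(m, Add(-3, m))) = Mul(Add(-10, m), Add(-3, Mul(2, m))))
Function('H')(r, g) = Add(r, Pow(g, 2)) (Function('H')(r, g) = Add(Pow(g, 2), r) = Add(r, Pow(g, 2)))
Add(118, Mul(Function('H')(0, -12), Function('u')(Function('J')(5)))) = Add(118, Mul(Add(0, Pow(-12, 2)), Add(30, Mul(-23, 5), Mul(2, Pow(5, 2))))) = Add(118, Mul(Add(0, 144), Add(30, -115, Mul(2, 25)))) = Add(118, Mul(144, Add(30, -115, 50))) = Add(118, Mul(144, -35)) = Add(118, -5040) = -4922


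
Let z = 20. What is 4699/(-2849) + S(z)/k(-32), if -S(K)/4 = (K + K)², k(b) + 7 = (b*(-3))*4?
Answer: -540679/29029 ≈ -18.625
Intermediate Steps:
k(b) = -7 - 12*b (k(b) = -7 + (b*(-3))*4 = -7 - 3*b*4 = -7 - 12*b)
S(K) = -16*K² (S(K) = -4*(K + K)² = -4*4*K² = -16*K²)
4699/(-2849) + S(z)/k(-32) = 4699/(-2849) + (-16*20²)/(-7 - 12*(-32)) = 4699*(-1/2849) + (-16*400)/(-7 + 384) = -127/77 - 6400/377 = -540679/29029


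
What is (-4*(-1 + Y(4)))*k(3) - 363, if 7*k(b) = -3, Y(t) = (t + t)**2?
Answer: -255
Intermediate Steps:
Y(t) = 4*t**2 (Y(t) = (2*t)**2 = 4*t**2)
k(b) = -3/7 (k(b) = (1/7)*(-3) = -3/7)
(-4*(-1 + Y(4)))*k(3) - 363 = -4*(-1 + 4*4**2)*(-3/7) - 363 = -4*(-1 + 4*16)*(-3/7) - 363 = -4*(-1 + 64)*(-3/7) - 363 = -4*63*(-3/7) - 363 = -252*(-3/7) - 363 = 108 - 363 = -255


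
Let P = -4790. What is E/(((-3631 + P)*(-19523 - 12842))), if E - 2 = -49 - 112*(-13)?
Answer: 1409/272545665 ≈ 5.1698e-6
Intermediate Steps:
E = 1409 (E = 2 + (-49 - 112*(-13)) = 2 + (-49 + 1456) = 2 + 1407 = 1409)
E/(((-3631 + P)*(-19523 - 12842))) = 1409/(((-3631 - 4790)*(-19523 - 12842))) = 1409/((-8421*(-32365))) = 1409/272545665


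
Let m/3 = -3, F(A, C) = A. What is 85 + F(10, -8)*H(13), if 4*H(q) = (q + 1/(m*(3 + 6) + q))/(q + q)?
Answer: 304975/3536 ≈ 86.249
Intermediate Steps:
m = -9 (m = 3*(-3) = -9)
H(q) = (q + 1/(-81 + q))/(8*q) (H(q) = ((q + 1/(-9*(3 + 6) + q))/(q + q))/4 = ((q + 1/(-9*9 + q))/((2*q)))/4 = ((q + 1/(-81 + q))*(1/(2*q)))/4 = ((q + 1/(-81 + q))/(2*q))/4 = (q + 1/(-81 + q))/(8*q))
85 + F(10, -8)*H(13) = 85 + 10*((⅛)*(1 + 13² - 81*13)/(13*(-81 + 13))) = 85 + 10*((⅛)*(1/13)*(1 + 169 - 1053)/(-68)) = 85 + 10*((⅛)*(1/13)*(-1/68)*(-883)) = 85 + 10*(883/7072) = 85 + 4415/3536 = 304975/3536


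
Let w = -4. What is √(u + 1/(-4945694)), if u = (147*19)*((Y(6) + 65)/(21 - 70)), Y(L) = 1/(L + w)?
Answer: 5*I*√913209961152437/2472847 ≈ 61.102*I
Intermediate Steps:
Y(L) = 1/(-4 + L) (Y(L) = 1/(L - 4) = 1/(-4 + L))
u = -7467/2 (u = (147*19)*((1/(-4 + 6) + 65)/(21 - 70)) = 2793*((1/2 + 65)/(-49)) = 2793*((½ + 65)*(-1/49)) = 2793*((131/2)*(-1/49)) = 2793*(-131/98) = -7467/2 ≈ -3733.5)
√(u + 1/(-4945694)) = √(-7467/2 + 1/(-4945694)) = √(-7467/2 - 1/4945694) = √(-9232374275/2472847) = 5*I*√913209961152437/2472847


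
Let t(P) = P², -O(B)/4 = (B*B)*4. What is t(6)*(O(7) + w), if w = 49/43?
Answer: -1211868/43 ≈ -28183.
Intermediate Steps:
O(B) = -16*B² (O(B) = -4*B*B*4 = -4*B²*4 = -16*B²)
w = 49/43 (w = 49*(1/43) = 49/43 ≈ 1.1395)
t(6)*(O(7) + w) = 6²*(-16*7² + 49/43) = 36*(-16*49 + 49/43) = 36*(-784 + 49/43) = 36*(-33663/43) = -1211868/43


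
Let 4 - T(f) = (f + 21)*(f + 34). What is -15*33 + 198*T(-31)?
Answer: 6237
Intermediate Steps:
T(f) = 4 - (21 + f)*(34 + f) (T(f) = 4 - (f + 21)*(f + 34) = 4 - (21 + f)*(34 + f))
-15*33 + 198*T(-31) = -15*33 + 198*(-710 - 1*(-31)**2 - 55*(-31)) = -495 + 198*(-710 - 1*961 + 1705) = -495 + 198*(-710 - 961 + 1705) = -495 + 198*34 = -495 + 6732 = 6237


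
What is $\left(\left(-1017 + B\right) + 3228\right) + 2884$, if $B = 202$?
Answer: $5297$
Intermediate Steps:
$\left(\left(-1017 + B\right) + 3228\right) + 2884 = \left(\left(-1017 + 202\right) + 3228\right) + 2884 = \left(-815 + 3228\right) + 2884 = 2413 + 2884 = 5297$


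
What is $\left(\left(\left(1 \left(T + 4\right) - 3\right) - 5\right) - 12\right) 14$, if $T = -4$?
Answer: $-280$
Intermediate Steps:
$\left(\left(\left(1 \left(T + 4\right) - 3\right) - 5\right) - 12\right) 14 = \left(\left(\left(1 \left(-4 + 4\right) - 3\right) - 5\right) - 12\right) 14 = \left(\left(\left(1 \cdot 0 - 3\right) - 5\right) - 12\right) 14 = \left(\left(\left(0 - 3\right) - 5\right) - 12\right) 14 = \left(\left(-3 - 5\right) - 12\right) 14 = \left(-8 - 12\right) 14 = \left(-20\right) 14 = -280$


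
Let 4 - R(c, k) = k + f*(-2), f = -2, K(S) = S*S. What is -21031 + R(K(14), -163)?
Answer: -20868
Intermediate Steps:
K(S) = S²
R(c, k) = -k (R(c, k) = 4 - (k - 2*(-2)) = 4 - (k + 4) = 4 - (4 + k) = 4 + (-4 - k) = -k)
-21031 + R(K(14), -163) = -21031 - 1*(-163) = -21031 + 163 = -20868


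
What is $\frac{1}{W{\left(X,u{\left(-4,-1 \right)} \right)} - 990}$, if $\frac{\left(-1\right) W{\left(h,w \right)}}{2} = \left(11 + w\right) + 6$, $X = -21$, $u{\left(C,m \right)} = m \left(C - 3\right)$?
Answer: $- \frac{1}{1038} \approx -0.00096339$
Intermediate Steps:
$u{\left(C,m \right)} = m \left(-3 + C\right)$
$W{\left(h,w \right)} = -34 - 2 w$ ($W{\left(h,w \right)} = - 2 \left(\left(11 + w\right) + 6\right) = - 2 \left(17 + w\right) = -34 - 2 w$)
$\frac{1}{W{\left(X,u{\left(-4,-1 \right)} \right)} - 990} = \frac{1}{\left(-34 - 2 \left(- (-3 - 4)\right)\right) - 990} = \frac{1}{\left(-34 - 2 \left(\left(-1\right) \left(-7\right)\right)\right) - 990} = \frac{1}{\left(-34 - 14\right) - 990} = \frac{1}{-48 - 990} = \frac{1}{-1038} = - \frac{1}{1038}$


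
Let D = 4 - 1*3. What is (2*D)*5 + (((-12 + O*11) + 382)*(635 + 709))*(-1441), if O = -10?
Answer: -503543030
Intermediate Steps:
D = 1 (D = 4 - 3 = 1)
(2*D)*5 + (((-12 + O*11) + 382)*(635 + 709))*(-1441) = (2*1)*5 + (((-12 - 10*11) + 382)*(635 + 709))*(-1441) = 2*5 + (((-12 - 110) + 382)*1344)*(-1441) = 10 + ((-122 + 382)*1344)*(-1441) = 10 + (260*1344)*(-1441) = 10 + 349440*(-1441) = 10 - 503543040 = -503543030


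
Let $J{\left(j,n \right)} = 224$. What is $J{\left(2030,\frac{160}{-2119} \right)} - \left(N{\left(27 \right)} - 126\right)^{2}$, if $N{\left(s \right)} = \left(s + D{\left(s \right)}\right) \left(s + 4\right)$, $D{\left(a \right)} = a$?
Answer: $-2396080$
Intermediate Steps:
$N{\left(s \right)} = 2 s \left(4 + s\right)$ ($N{\left(s \right)} = \left(s + s\right) \left(s + 4\right) = 2 s \left(4 + s\right)$)
$J{\left(2030,\frac{160}{-2119} \right)} - \left(N{\left(27 \right)} - 126\right)^{2} = 224 - \left(2 \cdot 27 \left(4 + 27\right) - 126\right)^{2} = 224 - \left(2 \cdot 27 \cdot 31 - 126\right)^{2} = 224 - \left(1674 - 126\right)^{2} = 224 - 1548^{2} = 224 - 2396304 = -2396080$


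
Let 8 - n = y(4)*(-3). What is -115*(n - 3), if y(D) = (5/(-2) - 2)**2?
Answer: -30245/4 ≈ -7561.3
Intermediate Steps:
y(D) = 81/4 (y(D) = (5*(-1/2) - 2)**2 = (-5/2 - 2)**2 = (-9/2)**2 = 81/4)
n = 275/4 (n = 8 - 81*(-3)/4 = 8 - 1*(-243/4) = 8 + 243/4 = 275/4 ≈ 68.750)
-115*(n - 3) = -115*(275/4 - 3) = -115*263/4 = -30245/4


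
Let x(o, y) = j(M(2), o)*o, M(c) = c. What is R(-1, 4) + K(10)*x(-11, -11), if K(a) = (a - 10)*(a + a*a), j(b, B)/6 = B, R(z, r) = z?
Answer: -1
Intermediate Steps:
j(b, B) = 6*B
K(a) = (-10 + a)*(a + a²)
x(o, y) = 6*o² (x(o, y) = (6*o)*o = 6*o²)
R(-1, 4) + K(10)*x(-11, -11) = -1 + (10*(-10 + 10² - 9*10))*(6*(-11)²) = -1 + (10*(-10 + 100 - 90))*(6*121) = -1 + (10*0)*726 = -1 + 0*726 = -1 + 0 = -1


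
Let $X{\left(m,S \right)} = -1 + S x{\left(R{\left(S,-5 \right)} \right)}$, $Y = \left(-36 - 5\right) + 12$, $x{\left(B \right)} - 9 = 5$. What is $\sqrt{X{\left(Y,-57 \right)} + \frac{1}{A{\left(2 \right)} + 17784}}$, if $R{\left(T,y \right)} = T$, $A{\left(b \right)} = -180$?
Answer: $\frac{i \sqrt{6878075955}}{2934} \approx 28.267 i$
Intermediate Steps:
$x{\left(B \right)} = 14$ ($x{\left(B \right)} = 9 + 5 = 14$)
$Y = -29$ ($Y = \left(-36 - 5\right) + 12 = -41 + 12 = -29$)
$X{\left(m,S \right)} = -1 + 14 S$ ($X{\left(m,S \right)} = -1 + S 14 = -1 + 14 S$)
$\sqrt{X{\left(Y,-57 \right)} + \frac{1}{A{\left(2 \right)} + 17784}} = \sqrt{\left(-1 + 14 \left(-57\right)\right) + \frac{1}{-180 + 17784}} = \sqrt{\left(-1 - 798\right) + \frac{1}{17604}} = \sqrt{-799 + \frac{1}{17604}} = \sqrt{- \frac{14065595}{17604}} = \frac{i \sqrt{6878075955}}{2934}$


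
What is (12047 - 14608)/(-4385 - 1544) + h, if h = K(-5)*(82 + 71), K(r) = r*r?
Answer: 22680986/5929 ≈ 3825.4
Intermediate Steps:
K(r) = r**2
h = 3825 (h = (-5)**2*(82 + 71) = 25*153 = 3825)
(12047 - 14608)/(-4385 - 1544) + h = (12047 - 14608)/(-4385 - 1544) + 3825 = -2561/(-5929) + 3825 = -2561*(-1/5929) + 3825 = 2561/5929 + 3825 = 22680986/5929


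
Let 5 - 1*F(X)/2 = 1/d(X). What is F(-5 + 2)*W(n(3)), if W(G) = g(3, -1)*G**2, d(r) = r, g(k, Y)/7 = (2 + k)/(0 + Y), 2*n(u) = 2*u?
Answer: -3360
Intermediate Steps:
n(u) = u (n(u) = (2*u)/2 = u)
g(k, Y) = 7*(2 + k)/Y (g(k, Y) = 7*((2 + k)/(0 + Y)) = 7*((2 + k)/Y) = 7*(2 + k)/Y)
F(X) = 10 - 2/X
W(G) = -35*G**2 (W(G) = (7*(2 + 3)/(-1))*G**2 = (7*(-1)*5)*G**2 = -35*G**2)
F(-5 + 2)*W(n(3)) = (10 - 2/(-5 + 2))*(-35*3**2) = (10 - 2/(-3))*(-35*9) = (10 - 2*(-1/3))*(-315) = (10 + 2/3)*(-315) = (32/3)*(-315) = -3360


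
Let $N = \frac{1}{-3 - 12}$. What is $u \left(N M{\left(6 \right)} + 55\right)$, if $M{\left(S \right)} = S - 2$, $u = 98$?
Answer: $\frac{80458}{15} \approx 5363.9$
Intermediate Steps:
$M{\left(S \right)} = -2 + S$
$N = - \frac{1}{15}$ ($N = \frac{1}{-15} = - \frac{1}{15} \approx -0.066667$)
$u \left(N M{\left(6 \right)} + 55\right) = 98 \left(- \frac{-2 + 6}{15} + 55\right) = 98 \left(\left(- \frac{1}{15}\right) 4 + 55\right) = 98 \left(- \frac{4}{15} + 55\right) = 98 \cdot \frac{821}{15} = \frac{80458}{15}$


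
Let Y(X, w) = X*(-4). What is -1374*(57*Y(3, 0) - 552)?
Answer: 1698264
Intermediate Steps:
Y(X, w) = -4*X
-1374*(57*Y(3, 0) - 552) = -1374*(57*(-4*3) - 552) = -1374*(57*(-12) - 552) = -1374*(-684 - 552) = -1374*(-1236) = 1698264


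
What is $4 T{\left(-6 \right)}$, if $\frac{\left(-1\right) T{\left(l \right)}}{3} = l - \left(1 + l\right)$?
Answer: $12$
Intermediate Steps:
$T{\left(l \right)} = 3$ ($T{\left(l \right)} = - 3 \left(l - \left(1 + l\right)\right) = \left(-3\right) \left(-1\right) = 3$)
$4 T{\left(-6 \right)} = 4 \cdot 3 = 12$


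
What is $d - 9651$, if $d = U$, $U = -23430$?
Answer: $-33081$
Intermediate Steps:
$d = -23430$
$d - 9651 = -23430 - 9651 = -33081$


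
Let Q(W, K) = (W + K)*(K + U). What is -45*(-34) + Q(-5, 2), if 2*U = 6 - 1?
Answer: 3033/2 ≈ 1516.5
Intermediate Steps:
U = 5/2 (U = (6 - 1)/2 = (½)*5 = 5/2 ≈ 2.5000)
Q(W, K) = (5/2 + K)*(K + W) (Q(W, K) = (W + K)*(K + 5/2) = (K + W)*(5/2 + K) = (5/2 + K)*(K + W))
-45*(-34) + Q(-5, 2) = -45*(-34) + (2² + (5/2)*2 + (5/2)*(-5) + 2*(-5)) = 1530 + (4 + 5 - 25/2 - 10) = 1530 - 27/2 = 3033/2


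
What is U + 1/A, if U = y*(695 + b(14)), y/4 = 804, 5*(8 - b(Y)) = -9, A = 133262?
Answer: 1510282766213/666310 ≈ 2.2666e+6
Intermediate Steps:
b(Y) = 49/5 (b(Y) = 8 - 1/5*(-9) = 8 + 9/5 = 49/5)
y = 3216 (y = 4*804 = 3216)
U = 11333184/5 (U = 3216*(695 + 49/5) = 3216*(3524/5) = 11333184/5 ≈ 2.2666e+6)
U + 1/A = 11333184/5 + 1/133262 = 1510282766213/666310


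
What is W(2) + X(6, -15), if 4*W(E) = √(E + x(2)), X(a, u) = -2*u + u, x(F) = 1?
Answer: 15 + √3/4 ≈ 15.433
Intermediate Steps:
X(a, u) = -u
W(E) = √(1 + E)/4 (W(E) = √(E + 1)/4 = √(1 + E)/4)
W(2) + X(6, -15) = √(1 + 2)/4 - 1*(-15) = √3/4 + 15 = 15 + √3/4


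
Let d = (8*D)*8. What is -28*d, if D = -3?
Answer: 5376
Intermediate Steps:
d = -192 (d = (8*(-3))*8 = -24*8 = -192)
-28*d = -28*(-192) = 5376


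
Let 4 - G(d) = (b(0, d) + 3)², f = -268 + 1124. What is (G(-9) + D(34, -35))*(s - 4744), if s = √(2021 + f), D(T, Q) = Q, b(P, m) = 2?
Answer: 265664 - 56*√2877 ≈ 2.6266e+5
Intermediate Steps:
f = 856
G(d) = -21 (G(d) = 4 - (2 + 3)² = 4 - 1*5² = 4 - 1*25 = 4 - 25 = -21)
s = √2877 (s = √(2021 + 856) = √2877 ≈ 53.638)
(G(-9) + D(34, -35))*(s - 4744) = (-21 - 35)*(√2877 - 4744) = -56*(-4744 + √2877) = 265664 - 56*√2877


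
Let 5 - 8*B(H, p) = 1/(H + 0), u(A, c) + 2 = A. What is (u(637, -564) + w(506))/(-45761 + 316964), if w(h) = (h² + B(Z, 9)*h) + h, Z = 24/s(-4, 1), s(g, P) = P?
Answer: 24719099/26035488 ≈ 0.94944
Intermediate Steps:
u(A, c) = -2 + A
Z = 24 (Z = 24/1 = 24*1 = 24)
B(H, p) = 5/8 - 1/(8*H) (B(H, p) = 5/8 - 1/(8*(H + 0)) = 5/8 - 1/(8*H))
w(h) = h² + 311*h/192 (w(h) = (h² + ((⅛)*(-1 + 5*24)/24)*h) + h = (h² + ((⅛)*(1/24)*(-1 + 120))*h) + h = (h² + ((⅛)*(1/24)*119)*h) + h = (h² + 119*h/192) + h = h² + 311*h/192)
(u(637, -564) + w(506))/(-45761 + 316964) = ((-2 + 637) + (1/192)*506*(311 + 192*506))/(-45761 + 316964) = (635 + (1/192)*506*(311 + 97152))/271203 = (635 + (1/192)*506*97463)*(1/271203) = (635 + 24658139/96)*(1/271203) = (24719099/96)*(1/271203) = 24719099/26035488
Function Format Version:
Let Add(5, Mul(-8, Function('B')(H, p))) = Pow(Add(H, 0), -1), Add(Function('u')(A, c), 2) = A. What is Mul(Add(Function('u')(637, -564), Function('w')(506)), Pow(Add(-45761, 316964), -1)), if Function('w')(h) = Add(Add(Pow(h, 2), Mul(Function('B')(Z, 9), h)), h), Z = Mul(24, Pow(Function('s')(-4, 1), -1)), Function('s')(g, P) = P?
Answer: Rational(24719099, 26035488) ≈ 0.94944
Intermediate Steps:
Function('u')(A, c) = Add(-2, A)
Z = 24 (Z = Mul(24, Pow(1, -1)) = Mul(24, 1) = 24)
Function('B')(H, p) = Add(Rational(5, 8), Mul(Rational(-1, 8), Pow(H, -1))) (Function('B')(H, p) = Add(Rational(5, 8), Mul(Rational(-1, 8), Pow(Add(H, 0), -1))) = Add(Rational(5, 8), Mul(Rational(-1, 8), Pow(H, -1))))
Function('w')(h) = Add(Pow(h, 2), Mul(Rational(311, 192), h)) (Function('w')(h) = Add(Add(Pow(h, 2), Mul(Mul(Rational(1, 8), Pow(24, -1), Add(-1, Mul(5, 24))), h)), h) = Add(Add(Pow(h, 2), Mul(Mul(Rational(1, 8), Rational(1, 24), Add(-1, 120)), h)), h) = Add(Add(Pow(h, 2), Mul(Mul(Rational(1, 8), Rational(1, 24), 119), h)), h) = Add(Add(Pow(h, 2), Mul(Rational(119, 192), h)), h) = Add(Pow(h, 2), Mul(Rational(311, 192), h)))
Mul(Add(Function('u')(637, -564), Function('w')(506)), Pow(Add(-45761, 316964), -1)) = Mul(Add(Add(-2, 637), Mul(Rational(1, 192), 506, Add(311, Mul(192, 506)))), Pow(Add(-45761, 316964), -1)) = Mul(Add(635, Mul(Rational(1, 192), 506, Add(311, 97152))), Pow(271203, -1)) = Mul(Add(635, Mul(Rational(1, 192), 506, 97463)), Rational(1, 271203)) = Mul(Add(635, Rational(24658139, 96)), Rational(1, 271203)) = Mul(Rational(24719099, 96), Rational(1, 271203)) = Rational(24719099, 26035488)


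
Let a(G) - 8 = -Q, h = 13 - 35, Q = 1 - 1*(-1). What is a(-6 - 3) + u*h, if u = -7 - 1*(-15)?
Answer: -170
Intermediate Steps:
Q = 2 (Q = 1 + 1 = 2)
h = -22
a(G) = 6 (a(G) = 8 - 1*2 = 8 - 2 = 6)
u = 8 (u = -7 + 15 = 8)
a(-6 - 3) + u*h = 6 + 8*(-22) = 6 - 176 = -170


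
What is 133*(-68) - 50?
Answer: -9094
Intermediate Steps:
133*(-68) - 50 = -9044 - 50 = -9094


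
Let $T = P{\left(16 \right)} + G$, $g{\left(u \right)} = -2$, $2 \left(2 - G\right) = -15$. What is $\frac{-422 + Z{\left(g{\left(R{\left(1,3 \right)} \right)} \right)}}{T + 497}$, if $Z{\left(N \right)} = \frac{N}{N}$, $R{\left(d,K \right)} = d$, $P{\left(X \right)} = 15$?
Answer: $- \frac{842}{1043} \approx -0.80729$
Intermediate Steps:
$G = \frac{19}{2}$ ($G = 2 - - \frac{15}{2} = 2 + \frac{15}{2} = \frac{19}{2} \approx 9.5$)
$T = \frac{49}{2}$ ($T = 15 + \frac{19}{2} = \frac{49}{2} \approx 24.5$)
$Z{\left(N \right)} = 1$
$\frac{-422 + Z{\left(g{\left(R{\left(1,3 \right)} \right)} \right)}}{T + 497} = \frac{-422 + 1}{\frac{49}{2} + 497} = - \frac{421}{\frac{1043}{2}} = \left(-421\right) \frac{2}{1043} = - \frac{842}{1043}$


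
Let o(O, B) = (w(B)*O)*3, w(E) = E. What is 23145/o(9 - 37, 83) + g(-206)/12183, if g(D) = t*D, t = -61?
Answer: -64788461/28313292 ≈ -2.2883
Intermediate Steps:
g(D) = -61*D
o(O, B) = 3*B*O (o(O, B) = (B*O)*3 = 3*B*O)
23145/o(9 - 37, 83) + g(-206)/12183 = 23145/((3*83*(9 - 37))) - 61*(-206)/12183 = 23145/((3*83*(-28))) + 12566*(1/12183) = 23145/(-6972) + 12566/12183 = 23145*(-1/6972) + 12566/12183 = -7715/2324 + 12566/12183 = -64788461/28313292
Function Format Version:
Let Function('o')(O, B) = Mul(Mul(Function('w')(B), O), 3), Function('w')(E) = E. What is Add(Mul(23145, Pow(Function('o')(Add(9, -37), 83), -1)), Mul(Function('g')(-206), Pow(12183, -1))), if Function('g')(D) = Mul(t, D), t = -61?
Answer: Rational(-64788461, 28313292) ≈ -2.2883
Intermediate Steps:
Function('g')(D) = Mul(-61, D)
Function('o')(O, B) = Mul(3, B, O) (Function('o')(O, B) = Mul(Mul(B, O), 3) = Mul(3, B, O))
Add(Mul(23145, Pow(Function('o')(Add(9, -37), 83), -1)), Mul(Function('g')(-206), Pow(12183, -1))) = Add(Mul(23145, Pow(Mul(3, 83, Add(9, -37)), -1)), Mul(Mul(-61, -206), Pow(12183, -1))) = Add(Mul(23145, Pow(Mul(3, 83, -28), -1)), Mul(12566, Rational(1, 12183))) = Add(Mul(23145, Pow(-6972, -1)), Rational(12566, 12183)) = Add(Mul(23145, Rational(-1, 6972)), Rational(12566, 12183)) = Add(Rational(-7715, 2324), Rational(12566, 12183)) = Rational(-64788461, 28313292)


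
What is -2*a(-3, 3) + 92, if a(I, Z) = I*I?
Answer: 74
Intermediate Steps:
a(I, Z) = I**2
-2*a(-3, 3) + 92 = -2*(-3)**2 + 92 = -2*9 + 92 = -18 + 92 = 74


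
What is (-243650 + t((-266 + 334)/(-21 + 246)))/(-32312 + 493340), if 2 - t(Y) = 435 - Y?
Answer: -54918607/103731300 ≈ -0.52943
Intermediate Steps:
t(Y) = -433 + Y (t(Y) = 2 - (435 - Y) = 2 + (-435 + Y) = -433 + Y)
(-243650 + t((-266 + 334)/(-21 + 246)))/(-32312 + 493340) = (-243650 + (-433 + (-266 + 334)/(-21 + 246)))/(-32312 + 493340) = (-243650 + (-433 + 68/225))/461028 = (-243650 + (-433 + 68*(1/225)))*(1/461028) = (-243650 + (-433 + 68/225))*(1/461028) = (-243650 - 97357/225)*(1/461028) = -54918607/225*1/461028 = -54918607/103731300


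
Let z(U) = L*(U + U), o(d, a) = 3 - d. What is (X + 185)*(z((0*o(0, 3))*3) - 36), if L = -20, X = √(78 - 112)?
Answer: -6660 - 36*I*√34 ≈ -6660.0 - 209.91*I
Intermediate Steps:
X = I*√34 (X = √(-34) = I*√34 ≈ 5.8309*I)
z(U) = -40*U (z(U) = -20*(U + U) = -40*U)
(X + 185)*(z((0*o(0, 3))*3) - 36) = (I*√34 + 185)*(-40*0*(3 - 1*0)*3 - 36) = (185 + I*√34)*(-40*0*(3 + 0)*3 - 36) = (185 + I*√34)*(-40*0*3*3 - 36) = (185 + I*√34)*(-0*3 - 36) = (185 + I*√34)*(-40*0 - 36) = (185 + I*√34)*(0 - 36) = (185 + I*√34)*(-36) = -6660 - 36*I*√34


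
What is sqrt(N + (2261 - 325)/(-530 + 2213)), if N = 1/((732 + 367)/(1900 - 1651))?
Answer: sqrt(4325506843)/56049 ≈ 1.1734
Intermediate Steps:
N = 249/1099 (N = 1/(1099/249) = 249/1099 ≈ 0.22657)
sqrt(N + (2261 - 325)/(-530 + 2213)) = sqrt(249/1099 + (2261 - 325)/(-530 + 2213)) = sqrt(249/1099 + 1936/1683) = sqrt(249/1099 + 1936*(1/1683)) = sqrt(249/1099 + 176/153) = sqrt(231521/168147) = sqrt(4325506843)/56049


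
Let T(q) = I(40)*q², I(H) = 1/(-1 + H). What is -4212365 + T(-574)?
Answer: -163952759/39 ≈ -4.2039e+6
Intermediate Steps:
T(q) = q²/39 (T(q) = q²/(-1 + 40) = q²/39)
-4212365 + T(-574) = -4212365 + (1/39)*(-574)² = -4212365 + (1/39)*329476 = -4212365 + 329476/39 = -163952759/39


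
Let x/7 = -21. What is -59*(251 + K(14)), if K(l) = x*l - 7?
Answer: 107026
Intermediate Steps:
x = -147 (x = 7*(-21) = -147)
K(l) = -7 - 147*l (K(l) = -147*l - 7 = -7 - 147*l)
-59*(251 + K(14)) = -59*(251 + (-7 - 147*14)) = -59*(251 + (-7 - 2058)) = -59*(251 - 2065) = -59*(-1814) = 107026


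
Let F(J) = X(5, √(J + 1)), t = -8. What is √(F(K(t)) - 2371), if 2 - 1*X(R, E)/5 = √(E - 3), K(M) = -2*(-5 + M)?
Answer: √(-2361 - 5*√3*√(-1 + √3)) ≈ 48.666*I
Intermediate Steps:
K(M) = 10 - 2*M
X(R, E) = 10 - 5*√(-3 + E) (X(R, E) = 10 - 5*√(E - 3) = 10 - 5*√(-3 + E))
F(J) = 10 - 5*√(-3 + √(1 + J)) (F(J) = 10 - 5*√(-3 + √(J + 1)) = 10 - 5*√(-3 + √(1 + J)))
√(F(K(t)) - 2371) = √((10 - 5*√(-3 + √(1 + (10 - 2*(-8))))) - 2371) = √((10 - 5*√(-3 + √(1 + (10 + 16)))) - 2371) = √((10 - 5*√(-3 + √(1 + 26))) - 2371) = √((10 - 5*√(-3 + √27)) - 2371) = √((10 - 5*√(-3 + 3*√3)) - 2371) = √(-2361 - 5*√(-3 + 3*√3))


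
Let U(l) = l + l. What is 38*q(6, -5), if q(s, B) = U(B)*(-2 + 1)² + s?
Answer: -152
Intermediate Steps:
U(l) = 2*l
q(s, B) = s + 2*B (q(s, B) = (2*B)*(-2 + 1)² + s = (2*B)*(-1)² + s = (2*B)*1 + s = 2*B + s = s + 2*B)
38*q(6, -5) = 38*(6 + 2*(-5)) = 38*(6 - 10) = 38*(-4) = -152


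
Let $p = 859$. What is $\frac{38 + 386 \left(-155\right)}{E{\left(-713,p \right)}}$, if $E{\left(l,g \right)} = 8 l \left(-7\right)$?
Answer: $- \frac{7474}{4991} \approx -1.4975$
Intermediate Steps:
$E{\left(l,g \right)} = - 56 l$
$\frac{38 + 386 \left(-155\right)}{E{\left(-713,p \right)}} = \frac{38 + 386 \left(-155\right)}{\left(-56\right) \left(-713\right)} = \frac{38 - 59830}{39928} = \left(-59792\right) \frac{1}{39928} = - \frac{7474}{4991}$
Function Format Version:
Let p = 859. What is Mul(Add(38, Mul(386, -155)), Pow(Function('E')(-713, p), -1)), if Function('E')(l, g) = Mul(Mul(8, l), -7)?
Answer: Rational(-7474, 4991) ≈ -1.4975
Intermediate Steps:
Function('E')(l, g) = Mul(-56, l)
Mul(Add(38, Mul(386, -155)), Pow(Function('E')(-713, p), -1)) = Mul(Add(38, Mul(386, -155)), Pow(Mul(-56, -713), -1)) = Mul(Add(38, -59830), Pow(39928, -1)) = Mul(-59792, Rational(1, 39928)) = Rational(-7474, 4991)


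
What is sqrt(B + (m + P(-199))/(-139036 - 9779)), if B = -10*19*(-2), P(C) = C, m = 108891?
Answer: 4*sqrt(58328254205)/49605 ≈ 19.475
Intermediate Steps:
B = 380 (B = -190*(-2) = 380)
sqrt(B + (m + P(-199))/(-139036 - 9779)) = sqrt(380 + (108891 - 199)/(-139036 - 9779)) = sqrt(380 + 108692/(-148815)) = sqrt(380 + 108692*(-1/148815)) = sqrt(380 - 108692/148815) = sqrt(56441008/148815) = 4*sqrt(58328254205)/49605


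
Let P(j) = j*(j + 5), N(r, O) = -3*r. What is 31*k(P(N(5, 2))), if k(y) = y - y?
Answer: 0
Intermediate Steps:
P(j) = j*(5 + j)
k(y) = 0
31*k(P(N(5, 2))) = 31*0 = 0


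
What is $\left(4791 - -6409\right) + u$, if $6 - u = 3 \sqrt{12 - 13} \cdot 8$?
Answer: $11206 - 24 i \approx 11206.0 - 24.0 i$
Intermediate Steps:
$u = 6 - 24 i$ ($u = 6 - 3 \sqrt{12 - 13} \cdot 8 = 6 - 3 \sqrt{-1} \cdot 8 = 6 - 3 i 8 = 6 - 24 i \approx 6.0 - 24.0 i$)
$\left(4791 - -6409\right) + u = \left(4791 - -6409\right) + \left(6 - 24 i\right) = \left(4791 + 6409\right) + \left(6 - 24 i\right) = 11200 + \left(6 - 24 i\right) = 11206 - 24 i$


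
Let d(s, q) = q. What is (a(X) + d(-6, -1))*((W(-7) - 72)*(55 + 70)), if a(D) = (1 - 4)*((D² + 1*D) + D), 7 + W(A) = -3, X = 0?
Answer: 10250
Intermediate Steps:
W(A) = -10 (W(A) = -7 - 3 = -10)
a(D) = -6*D - 3*D² (a(D) = -3*((D² + D) + D) = -3*((D + D²) + D) = -3*(D² + 2*D) = -6*D - 3*D²)
(a(X) + d(-6, -1))*((W(-7) - 72)*(55 + 70)) = (-3*0*(2 + 0) - 1)*((-10 - 72)*(55 + 70)) = (-3*0*2 - 1)*(-82*125) = (0 - 1)*(-10250) = -1*(-10250) = 10250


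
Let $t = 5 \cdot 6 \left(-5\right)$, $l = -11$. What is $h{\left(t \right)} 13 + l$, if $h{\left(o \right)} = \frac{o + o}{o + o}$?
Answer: $2$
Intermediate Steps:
$t = -150$ ($t = 30 \left(-5\right) = -150$)
$h{\left(o \right)} = 1$ ($h{\left(o \right)} = \frac{2 o}{2 o} = 2 o \frac{1}{2 o} = 1$)
$h{\left(t \right)} 13 + l = 1 \cdot 13 - 11 = 13 - 11 = 2$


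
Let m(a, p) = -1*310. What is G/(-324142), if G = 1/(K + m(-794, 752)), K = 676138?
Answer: -1/219064239576 ≈ -4.5649e-12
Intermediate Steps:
m(a, p) = -310
G = 1/675828 (G = 1/(676138 - 310) = 1/675828 ≈ 1.4797e-6)
G/(-324142) = (1/675828)/(-324142) = (1/675828)*(-1/324142) = -1/219064239576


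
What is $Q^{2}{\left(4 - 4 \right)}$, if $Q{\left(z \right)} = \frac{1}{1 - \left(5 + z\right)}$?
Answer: $\frac{1}{16} \approx 0.0625$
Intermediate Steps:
$Q{\left(z \right)} = \frac{1}{-4 - z}$
$Q^{2}{\left(4 - 4 \right)} = \left(- \frac{1}{4 + \left(4 - 4\right)}\right)^{2} = \left(- \frac{1}{4 + 0}\right)^{2} = \left(- \frac{1}{4}\right)^{2} = \frac{1}{16}$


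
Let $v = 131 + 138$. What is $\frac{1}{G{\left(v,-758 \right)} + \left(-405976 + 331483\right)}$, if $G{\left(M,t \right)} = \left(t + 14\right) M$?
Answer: $- \frac{1}{274629} \approx -3.6413 \cdot 10^{-6}$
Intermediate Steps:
$v = 269$
$G{\left(M,t \right)} = M \left(14 + t\right)$ ($G{\left(M,t \right)} = \left(14 + t\right) M = M \left(14 + t\right)$)
$\frac{1}{G{\left(v,-758 \right)} + \left(-405976 + 331483\right)} = \frac{1}{269 \left(14 - 758\right) + \left(-405976 + 331483\right)} = \frac{1}{269 \left(-744\right) - 74493} = \frac{1}{-200136 - 74493} = \frac{1}{-274629} = - \frac{1}{274629}$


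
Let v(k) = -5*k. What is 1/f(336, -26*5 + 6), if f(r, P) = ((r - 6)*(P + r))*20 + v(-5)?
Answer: 1/1399225 ≈ 7.1468e-7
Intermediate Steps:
f(r, P) = 25 + 20*(-6 + r)*(P + r) (f(r, P) = ((r - 6)*(P + r))*20 - 5*(-5) = ((-6 + r)*(P + r))*20 + 25 = 20*(-6 + r)*(P + r) + 25 = 25 + 20*(-6 + r)*(P + r))
1/f(336, -26*5 + 6) = 1/(25 - 120*(-26*5 + 6) - 120*336 + 20*336² + 20*(-26*5 + 6)*336) = 1/(25 - 120*(-130 + 6) - 40320 + 20*112896 + 20*(-130 + 6)*336) = 1/(25 - 120*(-124) - 40320 + 2257920 + 20*(-124)*336) = 1/(25 + 14880 - 40320 + 2257920 - 833280) = 1/1399225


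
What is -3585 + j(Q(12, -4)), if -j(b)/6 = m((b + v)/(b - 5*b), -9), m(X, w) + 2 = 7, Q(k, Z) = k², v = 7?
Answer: -3615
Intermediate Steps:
m(X, w) = 5 (m(X, w) = -2 + 7 = 5)
j(b) = -30 (j(b) = -6*5 = -30)
-3585 + j(Q(12, -4)) = -3585 - 30 = -3615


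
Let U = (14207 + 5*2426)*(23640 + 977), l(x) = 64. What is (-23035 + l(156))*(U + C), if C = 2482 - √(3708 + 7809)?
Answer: -14893027581081 + 22971*√11517 ≈ -1.4893e+13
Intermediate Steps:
U = 648337929 (U = (14207 + 12130)*24617 = 26337*24617 = 648337929)
C = 2482 - √11517 ≈ 2374.7
(-23035 + l(156))*(U + C) = (-23035 + 64)*(648337929 + (2482 - √11517)) = -22971*(648340411 - √11517) = -14893027581081 + 22971*√11517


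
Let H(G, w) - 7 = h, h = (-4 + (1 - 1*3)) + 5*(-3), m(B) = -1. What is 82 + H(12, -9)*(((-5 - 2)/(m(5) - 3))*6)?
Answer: -65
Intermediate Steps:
h = -21 (h = (-4 + (1 - 3)) - 15 = (-4 - 2) - 15 = -6 - 15 = -21)
H(G, w) = -14 (H(G, w) = 7 - 21 = -14)
82 + H(12, -9)*(((-5 - 2)/(m(5) - 3))*6) = 82 - 14*(-5 - 2)/(-1 - 3)*6 = 82 - 14*(-7/(-4))*6 = 82 - 14*(-7*(-1/4))*6 = 82 - 49*6/2 = 82 - 14*21/2 = 82 - 147 = -65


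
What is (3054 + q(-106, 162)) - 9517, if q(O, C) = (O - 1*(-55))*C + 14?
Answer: -14711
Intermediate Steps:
q(O, C) = 14 + C*(55 + O) (q(O, C) = (O + 55)*C + 14 = (55 + O)*C + 14 = C*(55 + O) + 14 = 14 + C*(55 + O))
(3054 + q(-106, 162)) - 9517 = (3054 + (14 + 55*162 + 162*(-106))) - 9517 = (3054 + (14 + 8910 - 17172)) - 9517 = (3054 - 8248) - 9517 = -5194 - 9517 = -14711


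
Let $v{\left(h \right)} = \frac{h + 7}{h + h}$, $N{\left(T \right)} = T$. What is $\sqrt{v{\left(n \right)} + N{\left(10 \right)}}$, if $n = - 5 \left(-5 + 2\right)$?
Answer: $\frac{\sqrt{2415}}{15} \approx 3.2762$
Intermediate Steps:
$n = 15$ ($n = \left(-5\right) \left(-3\right) = 15$)
$v{\left(h \right)} = \frac{7 + h}{2 h}$
$\sqrt{v{\left(n \right)} + N{\left(10 \right)}} = \sqrt{\frac{7 + 15}{2 \cdot 15} + 10} = \sqrt{\frac{1}{2} \cdot \frac{1}{15} \cdot 22 + 10} = \sqrt{\frac{11}{15} + 10} = \sqrt{\frac{161}{15}} = \frac{\sqrt{2415}}{15}$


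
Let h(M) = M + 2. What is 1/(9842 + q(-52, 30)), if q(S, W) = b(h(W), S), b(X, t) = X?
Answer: 1/9874 ≈ 0.00010128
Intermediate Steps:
h(M) = 2 + M
q(S, W) = 2 + W
1/(9842 + q(-52, 30)) = 1/(9842 + (2 + 30)) = 1/(9842 + 32) = 1/9874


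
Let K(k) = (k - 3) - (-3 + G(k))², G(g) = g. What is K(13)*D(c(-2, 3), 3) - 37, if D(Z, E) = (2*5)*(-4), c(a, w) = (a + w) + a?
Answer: 3563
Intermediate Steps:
c(a, w) = w + 2*a
D(Z, E) = -40 (D(Z, E) = 10*(-4) = -40)
K(k) = -3 + k - (-3 + k)² (K(k) = (k - 3) - (-3 + k)² = (-3 + k) - (-3 + k)² = -3 + k - (-3 + k)²)
K(13)*D(c(-2, 3), 3) - 37 = (-3 + 13 - (-3 + 13)²)*(-40) - 37 = (-3 + 13 - 1*10²)*(-40) - 37 = (-3 + 13 - 1*100)*(-40) - 37 = (-3 + 13 - 100)*(-40) - 37 = -90*(-40) - 37 = 3600 - 37 = 3563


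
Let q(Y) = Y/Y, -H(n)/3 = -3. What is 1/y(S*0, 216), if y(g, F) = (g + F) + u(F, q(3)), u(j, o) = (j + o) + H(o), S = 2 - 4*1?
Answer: 1/442 ≈ 0.0022624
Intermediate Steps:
H(n) = 9 (H(n) = -3*(-3) = 9)
q(Y) = 1
S = -2 (S = 2 - 4 = -2)
u(j, o) = 9 + j + o (u(j, o) = (j + o) + 9 = 9 + j + o)
y(g, F) = 10 + g + 2*F (y(g, F) = (g + F) + (9 + F + 1) = (F + g) + (10 + F) = 10 + g + 2*F)
1/y(S*0, 216) = 1/(10 - 2*0 + 2*216) = 1/(10 + 0 + 432) = 1/442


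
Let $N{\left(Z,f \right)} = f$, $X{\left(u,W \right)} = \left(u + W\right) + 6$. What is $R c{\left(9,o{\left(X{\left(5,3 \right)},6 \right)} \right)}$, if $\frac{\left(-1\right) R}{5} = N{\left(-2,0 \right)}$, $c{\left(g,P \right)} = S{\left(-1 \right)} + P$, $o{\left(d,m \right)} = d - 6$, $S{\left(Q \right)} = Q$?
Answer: $0$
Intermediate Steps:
$X{\left(u,W \right)} = 6 + W + u$ ($X{\left(u,W \right)} = \left(W + u\right) + 6 = 6 + W + u$)
$o{\left(d,m \right)} = -6 + d$ ($o{\left(d,m \right)} = d - 6 = -6 + d$)
$c{\left(g,P \right)} = -1 + P$
$R = 0$ ($R = \left(-5\right) 0 = 0$)
$R c{\left(9,o{\left(X{\left(5,3 \right)},6 \right)} \right)} = 0 \left(-1 + \left(-6 + \left(6 + 3 + 5\right)\right)\right) = 0 \left(-1 + \left(-6 + 14\right)\right) = 0 \left(-1 + 8\right) = 0 \cdot 7 = 0$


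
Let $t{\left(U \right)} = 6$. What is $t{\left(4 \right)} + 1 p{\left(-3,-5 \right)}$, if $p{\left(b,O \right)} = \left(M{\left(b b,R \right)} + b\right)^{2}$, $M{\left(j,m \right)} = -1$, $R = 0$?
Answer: $22$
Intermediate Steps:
$p{\left(b,O \right)} = \left(-1 + b\right)^{2}$
$t{\left(4 \right)} + 1 p{\left(-3,-5 \right)} = 6 + 1 \left(-1 - 3\right)^{2} = 6 + 1 \left(-4\right)^{2} = 6 + 1 \cdot 16 = 6 + 16 = 22$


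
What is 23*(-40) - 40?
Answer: -960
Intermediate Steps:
23*(-40) - 40 = -920 - 40 = -960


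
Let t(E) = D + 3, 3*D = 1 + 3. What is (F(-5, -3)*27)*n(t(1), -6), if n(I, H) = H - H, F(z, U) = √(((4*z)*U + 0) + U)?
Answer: 0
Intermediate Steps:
D = 4/3 (D = (1 + 3)/3 = (⅓)*4 = 4/3 ≈ 1.3333)
t(E) = 13/3 (t(E) = 4/3 + 3 = 13/3)
F(z, U) = √(U + 4*U*z) (F(z, U) = √((4*U*z + 0) + U) = √(4*U*z + U) = √(U + 4*U*z))
n(I, H) = 0
(F(-5, -3)*27)*n(t(1), -6) = (√(-3*(1 + 4*(-5)))*27)*0 = (√(-3*(1 - 20))*27)*0 = (√(-3*(-19))*27)*0 = (√57*27)*0 = (27*√57)*0 = 0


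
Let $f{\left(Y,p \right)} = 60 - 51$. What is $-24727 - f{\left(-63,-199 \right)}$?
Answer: $-24736$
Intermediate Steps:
$f{\left(Y,p \right)} = 9$ ($f{\left(Y,p \right)} = 60 - 51 = 9$)
$-24727 - f{\left(-63,-199 \right)} = -24727 - 9 = -24736$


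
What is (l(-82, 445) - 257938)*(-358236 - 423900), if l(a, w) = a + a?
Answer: 201870865872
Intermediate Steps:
l(a, w) = 2*a
(l(-82, 445) - 257938)*(-358236 - 423900) = (2*(-82) - 257938)*(-358236 - 423900) = (-164 - 257938)*(-782136) = -258102*(-782136) = 201870865872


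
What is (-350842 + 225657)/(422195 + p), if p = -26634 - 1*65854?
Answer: -125185/329707 ≈ -0.37969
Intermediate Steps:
p = -92488 (p = -26634 - 65854 = -92488)
(-350842 + 225657)/(422195 + p) = (-350842 + 225657)/(422195 - 92488) = -125185/329707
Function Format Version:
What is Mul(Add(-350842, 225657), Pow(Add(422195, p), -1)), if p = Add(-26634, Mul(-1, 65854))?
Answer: Rational(-125185, 329707) ≈ -0.37969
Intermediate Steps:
p = -92488 (p = Add(-26634, -65854) = -92488)
Mul(Add(-350842, 225657), Pow(Add(422195, p), -1)) = Mul(Add(-350842, 225657), Pow(Add(422195, -92488), -1)) = Mul(-125185, Pow(329707, -1)) = Mul(-125185, Rational(1, 329707)) = Rational(-125185, 329707)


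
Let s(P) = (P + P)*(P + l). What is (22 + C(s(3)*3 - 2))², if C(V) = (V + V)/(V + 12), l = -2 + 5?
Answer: 1971216/3481 ≈ 566.28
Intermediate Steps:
l = 3
s(P) = 2*P*(3 + P) (s(P) = (P + P)*(P + 3) = (2*P)*(3 + P) = 2*P*(3 + P))
C(V) = 2*V/(12 + V) (C(V) = (2*V)/(12 + V) = 2*V/(12 + V))
(22 + C(s(3)*3 - 2))² = (22 + 2*((2*3*(3 + 3))*3 - 2)/(12 + ((2*3*(3 + 3))*3 - 2)))² = (22 + 2*((2*3*6)*3 - 2)/(12 + ((2*3*6)*3 - 2)))² = (22 + 2*(36*3 - 2)/(12 + (36*3 - 2)))² = (22 + 2*(108 - 2)/(12 + (108 - 2)))² = (22 + 2*106/(12 + 106))² = (22 + 2*106/118)² = (22 + 2*106*(1/118))² = (22 + 106/59)² = (1404/59)² = 1971216/3481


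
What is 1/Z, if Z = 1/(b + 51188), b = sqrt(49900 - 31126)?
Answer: 51188 + 3*sqrt(2086) ≈ 51325.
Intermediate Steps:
b = 3*sqrt(2086) (b = sqrt(18774) = 3*sqrt(2086) ≈ 137.02)
Z = 1/(51188 + 3*sqrt(2086)) (Z = 1/(3*sqrt(2086) + 51188) = 1/(51188 + 3*sqrt(2086)) ≈ 1.9484e-5)
1/Z = 1/(25594/1310096285 - 3*sqrt(2086)/2620192570)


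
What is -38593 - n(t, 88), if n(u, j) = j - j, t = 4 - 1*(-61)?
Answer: -38593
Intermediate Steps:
t = 65 (t = 4 + 61 = 65)
n(u, j) = 0
-38593 - n(t, 88) = -38593 - 1*0 = -38593 + 0 = -38593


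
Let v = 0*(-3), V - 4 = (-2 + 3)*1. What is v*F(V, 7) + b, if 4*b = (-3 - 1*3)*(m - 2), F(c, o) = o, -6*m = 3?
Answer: 15/4 ≈ 3.7500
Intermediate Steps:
m = -½ (m = -⅙*3 = -½ ≈ -0.50000)
V = 5 (V = 4 + (-2 + 3)*1 = 4 + 1*1 = 4 + 1 = 5)
b = 15/4 (b = ((-3 - 1*3)*(-½ - 2))/4 = ((-3 - 3)*(-5/2))/4 = (-6*(-5/2))/4 = (¼)*15 = 15/4 ≈ 3.7500)
v = 0
v*F(V, 7) + b = 0*7 + 15/4 = 0 + 15/4 = 15/4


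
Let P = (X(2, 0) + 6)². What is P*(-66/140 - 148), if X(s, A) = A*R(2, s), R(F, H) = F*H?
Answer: -187074/35 ≈ -5345.0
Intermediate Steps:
X(s, A) = 2*A*s (X(s, A) = A*(2*s) = 2*A*s)
P = 36 (P = (2*0*2 + 6)² = (0 + 6)² = 6² = 36)
P*(-66/140 - 148) = 36*(-66/140 - 148) = 36*(-66*1/140 - 148) = 36*(-33/70 - 148) = 36*(-10393/70) = -187074/35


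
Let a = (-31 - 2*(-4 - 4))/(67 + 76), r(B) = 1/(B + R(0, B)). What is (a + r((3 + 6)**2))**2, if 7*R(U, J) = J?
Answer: 76020961/8586616896 ≈ 0.0088534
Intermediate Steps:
R(U, J) = J/7
r(B) = 7/(8*B) (r(B) = 1/(B + B/7) = 1/(8*B/7) = 7/(8*B))
a = -15/143 (a = (-31 - 2*(-8))/143 = (-31 + 16)*(1/143) = -15*1/143 = -15/143 ≈ -0.10490)
(a + r((3 + 6)**2))**2 = (-15/143 + 7/(8*((3 + 6)**2)))**2 = (-15/143 + 7/(8*(9**2)))**2 = (-15/143 + (7/8)/81)**2 = (-15/143 + (7/8)*(1/81))**2 = (-15/143 + 7/648)**2 = (-8719/92664)**2 = 76020961/8586616896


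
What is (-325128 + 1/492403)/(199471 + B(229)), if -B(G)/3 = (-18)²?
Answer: -160094002583/97741503097 ≈ -1.6379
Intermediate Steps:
B(G) = -972 (B(G) = -3*(-18)² = -3*324 = -972)
(-325128 + 1/492403)/(199471 + B(229)) = (-325128 + 1/492403)/(199471 - 972) = (-325128 + 1/492403)/198499 = -160094002583/492403*1/198499 = -160094002583/97741503097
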